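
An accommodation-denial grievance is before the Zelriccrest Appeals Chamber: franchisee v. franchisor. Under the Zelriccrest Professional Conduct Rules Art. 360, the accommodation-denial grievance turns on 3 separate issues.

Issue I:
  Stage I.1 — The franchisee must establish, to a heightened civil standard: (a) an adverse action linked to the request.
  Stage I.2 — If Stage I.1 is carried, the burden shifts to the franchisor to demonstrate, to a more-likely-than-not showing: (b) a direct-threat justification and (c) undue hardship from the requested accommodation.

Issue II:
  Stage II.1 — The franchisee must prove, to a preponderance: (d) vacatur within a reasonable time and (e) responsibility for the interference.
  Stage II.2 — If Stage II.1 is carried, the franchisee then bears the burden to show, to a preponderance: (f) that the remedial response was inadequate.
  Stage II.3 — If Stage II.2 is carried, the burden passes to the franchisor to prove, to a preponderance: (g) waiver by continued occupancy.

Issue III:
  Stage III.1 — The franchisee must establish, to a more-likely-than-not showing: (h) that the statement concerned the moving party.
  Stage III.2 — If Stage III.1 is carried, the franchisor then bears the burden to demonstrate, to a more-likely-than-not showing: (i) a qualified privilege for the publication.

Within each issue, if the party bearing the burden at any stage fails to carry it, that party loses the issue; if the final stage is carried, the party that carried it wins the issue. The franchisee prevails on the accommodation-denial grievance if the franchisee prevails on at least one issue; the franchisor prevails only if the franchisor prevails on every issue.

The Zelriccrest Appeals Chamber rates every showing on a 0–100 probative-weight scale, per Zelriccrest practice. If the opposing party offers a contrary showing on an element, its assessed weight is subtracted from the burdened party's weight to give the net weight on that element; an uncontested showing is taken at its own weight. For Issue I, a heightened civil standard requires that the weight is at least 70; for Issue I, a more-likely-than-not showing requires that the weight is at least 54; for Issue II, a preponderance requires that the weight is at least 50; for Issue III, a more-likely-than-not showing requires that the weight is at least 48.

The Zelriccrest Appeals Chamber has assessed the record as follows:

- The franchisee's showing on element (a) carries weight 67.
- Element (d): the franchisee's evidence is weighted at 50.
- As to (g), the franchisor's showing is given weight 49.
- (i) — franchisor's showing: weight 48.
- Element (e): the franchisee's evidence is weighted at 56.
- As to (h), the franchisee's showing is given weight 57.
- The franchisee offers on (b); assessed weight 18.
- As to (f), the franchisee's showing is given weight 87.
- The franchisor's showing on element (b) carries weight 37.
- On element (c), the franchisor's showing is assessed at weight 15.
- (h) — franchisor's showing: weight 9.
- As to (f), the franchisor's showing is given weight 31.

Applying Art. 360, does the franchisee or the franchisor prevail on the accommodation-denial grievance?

franchisee

— Issue I —
Stage I.1 — burden on franchisee; standard: a heightened civil standard (weight is at least 70).
    (a): 67 < 70 [not met]
  Not every element is met, so the franchisee fails to carry Stage I.1.
The franchisor prevails on this issue.
— Issue II —
At Stage II.1 the franchisee must meet a preponderance (weight is at least 50): on (d) the weight is 50, which does reach 50, so (d) meets the standard; on (e) the weight is 56, ≥ 50, so (e) meets the standard.
  Stage II.1 carried; the burden remains with the franchisee.
At Stage II.2 the franchisee must meet a preponderance (weight is at least 50): on (f) the weight is 87 less the opposing 31 gives net 56, which does reach 50, so (f) meets the standard.
  The franchisee carries Stage II.2; the franchisor now bears the burden.
At Stage II.3 the franchisor must meet a preponderance (weight is at least 50): on (g) the weight is 49, which does not reach 50, so (g) does not meet the standard.
  Stage II.3 not carried; the franchisor fails its burden.
The analysis ends at Stage II.3; the franchisee prevails on this issue.
— Issue III —
Stage III.1 — burden on franchisee; standard: a more-likely-than-not showing (weight is at least 48).
    (h): 57 − 9 = 48 ≥ 48 [met]
  The franchisee carries Stage III.1; the franchisor now bears the burden.
Stage III.2 — burden on franchisor; standard: a more-likely-than-not showing (weight is at least 48).
    (i): 48 ≥ 48 [met]
  All elements met at the final stage.
Every stage carried; the franchisor prevails on this issue.
Per-issue: Issue I → franchisor; Issue II → franchisee; Issue III → franchisor. The franchisee must prevail on at least one issue; overall, the franchisee prevails.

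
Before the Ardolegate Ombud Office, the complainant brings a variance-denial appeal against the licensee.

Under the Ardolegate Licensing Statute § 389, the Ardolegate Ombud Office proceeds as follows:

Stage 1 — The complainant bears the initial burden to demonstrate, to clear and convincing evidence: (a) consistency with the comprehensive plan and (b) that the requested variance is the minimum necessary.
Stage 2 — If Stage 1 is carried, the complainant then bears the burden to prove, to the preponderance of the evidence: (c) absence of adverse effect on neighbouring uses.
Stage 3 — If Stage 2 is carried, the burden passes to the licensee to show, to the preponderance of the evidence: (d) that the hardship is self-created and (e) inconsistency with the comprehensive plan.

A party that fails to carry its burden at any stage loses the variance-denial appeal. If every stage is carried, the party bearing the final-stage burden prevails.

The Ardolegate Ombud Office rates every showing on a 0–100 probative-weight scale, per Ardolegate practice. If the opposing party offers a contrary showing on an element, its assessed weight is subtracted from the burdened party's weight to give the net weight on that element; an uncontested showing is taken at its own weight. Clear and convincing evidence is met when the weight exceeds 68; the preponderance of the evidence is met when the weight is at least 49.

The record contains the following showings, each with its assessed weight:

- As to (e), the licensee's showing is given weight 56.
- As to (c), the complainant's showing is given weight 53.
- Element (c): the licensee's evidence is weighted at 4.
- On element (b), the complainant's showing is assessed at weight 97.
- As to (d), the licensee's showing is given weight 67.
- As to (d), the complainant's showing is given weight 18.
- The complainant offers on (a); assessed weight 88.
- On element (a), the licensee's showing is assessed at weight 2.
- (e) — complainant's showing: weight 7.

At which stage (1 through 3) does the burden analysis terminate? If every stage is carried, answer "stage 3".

stage 3

Stage 1 (complainant, clear and convincing evidence, weight exceeds 68): (a) net 88−2=86 > 68 — meets; (b) 97 > 68 — meets.
  All elements met. The complainant retains the burden for Stage 2.
Stage 2 (complainant, the preponderance of the evidence, weight is at least 49): (c) net 53−4=49 ≥ 49 — meets.
  Stage 2 carried; the burden shifts to the licensee.
Stage 3 (licensee, the preponderance of the evidence, weight is at least 49): (d) net 67−18=49 ≥ 49 — meets; (e) net 56−7=49 ≥ 49 — meets.
  Stage 3 carried; the final stage is satisfied.
With every stage satisfied, the licensee prevails.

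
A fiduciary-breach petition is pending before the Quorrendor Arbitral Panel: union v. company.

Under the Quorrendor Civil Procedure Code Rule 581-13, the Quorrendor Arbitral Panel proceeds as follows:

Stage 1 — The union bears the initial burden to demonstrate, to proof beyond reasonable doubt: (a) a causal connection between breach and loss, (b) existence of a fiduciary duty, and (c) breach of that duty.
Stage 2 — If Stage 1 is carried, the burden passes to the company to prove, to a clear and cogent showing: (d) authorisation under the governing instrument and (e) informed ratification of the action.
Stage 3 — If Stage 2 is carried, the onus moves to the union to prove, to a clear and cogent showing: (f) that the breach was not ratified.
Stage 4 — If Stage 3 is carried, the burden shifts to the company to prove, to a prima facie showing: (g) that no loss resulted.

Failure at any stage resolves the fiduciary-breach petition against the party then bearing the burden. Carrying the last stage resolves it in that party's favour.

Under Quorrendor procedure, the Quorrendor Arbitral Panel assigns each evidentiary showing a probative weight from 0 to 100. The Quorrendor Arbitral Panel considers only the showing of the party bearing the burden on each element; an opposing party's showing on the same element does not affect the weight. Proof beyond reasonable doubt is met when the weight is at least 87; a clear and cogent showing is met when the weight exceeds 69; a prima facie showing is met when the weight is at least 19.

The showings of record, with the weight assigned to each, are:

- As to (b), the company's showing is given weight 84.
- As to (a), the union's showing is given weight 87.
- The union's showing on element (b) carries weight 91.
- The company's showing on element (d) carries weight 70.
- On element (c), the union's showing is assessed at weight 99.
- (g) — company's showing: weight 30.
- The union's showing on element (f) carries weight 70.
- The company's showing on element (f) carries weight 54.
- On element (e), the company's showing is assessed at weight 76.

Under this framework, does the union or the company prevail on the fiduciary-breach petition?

Stage 1 — burden on union; standard: proof beyond reasonable doubt (weight is at least 87).
    (a): 87 ≥ 87 [met]
    (b): 91 (company's 84 disregarded) ≥ 87 [met]
    (c): 99 ≥ 87 [met]
  Stage 1 is satisfied; the onus moves to the company.
Stage 2 — burden on company; standard: a clear and cogent showing (weight exceeds 69).
    (d): 70 > 69 [met]
    (e): 76 > 69 [met]
  All elements met. The burden passes to the union.
Stage 3 — burden on union; standard: a clear and cogent showing (weight exceeds 69).
    (f): 70 (company's 54 disregarded) > 69 [met]
  The union carries Stage 3; the company now bears the burden.
Stage 4 — burden on company; standard: a prima facie showing (weight is at least 19).
    (g): 30 ≥ 19 [met]
  The company carries the last stage.
All stages carried — the company prevails.

company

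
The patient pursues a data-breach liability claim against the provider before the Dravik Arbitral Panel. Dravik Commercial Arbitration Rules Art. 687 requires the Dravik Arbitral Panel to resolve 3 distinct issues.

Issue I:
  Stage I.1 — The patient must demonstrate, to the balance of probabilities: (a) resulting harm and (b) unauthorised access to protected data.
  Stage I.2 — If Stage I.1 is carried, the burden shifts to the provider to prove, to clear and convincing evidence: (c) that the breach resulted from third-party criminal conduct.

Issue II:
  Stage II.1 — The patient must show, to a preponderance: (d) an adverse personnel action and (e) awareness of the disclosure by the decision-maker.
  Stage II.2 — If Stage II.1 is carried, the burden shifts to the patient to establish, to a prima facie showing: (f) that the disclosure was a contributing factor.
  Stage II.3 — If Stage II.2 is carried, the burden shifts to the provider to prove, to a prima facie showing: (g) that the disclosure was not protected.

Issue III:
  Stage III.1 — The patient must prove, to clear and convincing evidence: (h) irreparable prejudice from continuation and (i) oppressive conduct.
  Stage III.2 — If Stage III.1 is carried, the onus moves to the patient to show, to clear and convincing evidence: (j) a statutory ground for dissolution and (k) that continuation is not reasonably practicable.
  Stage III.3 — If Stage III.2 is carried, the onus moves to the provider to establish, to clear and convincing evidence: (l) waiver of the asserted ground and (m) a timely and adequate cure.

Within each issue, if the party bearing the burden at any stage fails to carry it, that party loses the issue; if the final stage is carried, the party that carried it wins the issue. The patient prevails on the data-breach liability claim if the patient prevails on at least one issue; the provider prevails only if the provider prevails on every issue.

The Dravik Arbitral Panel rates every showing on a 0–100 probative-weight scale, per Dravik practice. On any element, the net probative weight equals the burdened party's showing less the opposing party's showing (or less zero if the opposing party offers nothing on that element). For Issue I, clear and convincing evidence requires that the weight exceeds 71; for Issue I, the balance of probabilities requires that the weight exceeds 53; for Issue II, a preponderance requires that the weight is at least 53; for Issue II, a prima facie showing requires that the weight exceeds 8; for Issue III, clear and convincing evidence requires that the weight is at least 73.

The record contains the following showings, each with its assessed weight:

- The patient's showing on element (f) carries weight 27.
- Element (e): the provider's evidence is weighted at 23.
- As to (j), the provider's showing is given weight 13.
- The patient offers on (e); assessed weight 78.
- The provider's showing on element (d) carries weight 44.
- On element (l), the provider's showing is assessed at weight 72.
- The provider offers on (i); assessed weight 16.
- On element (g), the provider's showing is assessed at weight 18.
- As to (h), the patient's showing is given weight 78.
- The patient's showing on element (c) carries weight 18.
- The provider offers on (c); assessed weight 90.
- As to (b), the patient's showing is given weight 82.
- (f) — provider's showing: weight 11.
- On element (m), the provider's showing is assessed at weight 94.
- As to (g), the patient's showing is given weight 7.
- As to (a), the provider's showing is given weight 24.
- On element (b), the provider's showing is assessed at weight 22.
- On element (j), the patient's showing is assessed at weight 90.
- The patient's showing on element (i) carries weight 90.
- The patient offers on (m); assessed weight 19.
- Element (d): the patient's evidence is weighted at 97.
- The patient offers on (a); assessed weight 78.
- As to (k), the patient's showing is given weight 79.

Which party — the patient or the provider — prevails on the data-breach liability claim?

patient

— Issue I —
Stage I.1 — burden on patient; standard: the balance of probabilities (weight exceeds 53).
    (a): 78 − 24 = 54 > 53 [met]
    (b): 82 − 22 = 60 > 53 [met]
  The patient carries Stage I.1; the provider now bears the burden.
Stage I.2 — burden on provider; standard: clear and convincing evidence (weight exceeds 71).
    (c): 90 − 18 = 72 > 71 [met]
  All elements met at the final stage.
Every stage carried; the provider prevails on this issue.
— Issue II —
At Stage II.1 the patient must meet a preponderance (weight is at least 53): on (d) the weight is 97 less the opposing 44 gives net 53, which does reach 53, so (d) meets the standard; on (e) the weight is 78 less the opposing 23 gives net 55, ≥ 53, so (e) meets the standard.
  Stage II.1 is satisfied; the patient continues to bear the burden.
At Stage II.2 the patient must meet a prima facie showing (weight exceeds 8): on (f) the weight is 27 less the opposing 11 gives net 16, > 8, so (f) meets the standard.
  All elements met. The burden passes to the provider.
At Stage II.3 the provider must meet a prima facie showing (weight exceeds 8): on (g) the weight is 18 less the opposing 7 gives net 11, which does exceed 8, so (g) meets the standard.
  The provider carries the last stage.
Every stage carried; the provider prevails on this issue.
— Issue III —
Stage III.1 (patient, clear and convincing evidence, weight is at least 73): (h) 78 ≥ 73 — meets; (i) net 90−16=74 ≥ 73 — meets.
  All elements met. The patient retains the burden for Stage III.2.
Stage III.2 (patient, clear and convincing evidence, weight is at least 73): (j) net 90−13=77 ≥ 73 — meets; (k) 79 ≥ 73 — meets.
  The patient carries Stage III.2; the provider now bears the burden.
Stage III.3 (provider, clear and convincing evidence, weight is at least 73): (l) 72 < 73 — fails; (m) net 94−19=75 ≥ 73 — meets.
  Not every element is met, so the provider fails to carry Stage III.3.
So the patient prevails on this issue.
Per-issue: Issue I → provider; Issue II → provider; Issue III → patient. The patient must prevail on at least one issue; overall, the patient prevails.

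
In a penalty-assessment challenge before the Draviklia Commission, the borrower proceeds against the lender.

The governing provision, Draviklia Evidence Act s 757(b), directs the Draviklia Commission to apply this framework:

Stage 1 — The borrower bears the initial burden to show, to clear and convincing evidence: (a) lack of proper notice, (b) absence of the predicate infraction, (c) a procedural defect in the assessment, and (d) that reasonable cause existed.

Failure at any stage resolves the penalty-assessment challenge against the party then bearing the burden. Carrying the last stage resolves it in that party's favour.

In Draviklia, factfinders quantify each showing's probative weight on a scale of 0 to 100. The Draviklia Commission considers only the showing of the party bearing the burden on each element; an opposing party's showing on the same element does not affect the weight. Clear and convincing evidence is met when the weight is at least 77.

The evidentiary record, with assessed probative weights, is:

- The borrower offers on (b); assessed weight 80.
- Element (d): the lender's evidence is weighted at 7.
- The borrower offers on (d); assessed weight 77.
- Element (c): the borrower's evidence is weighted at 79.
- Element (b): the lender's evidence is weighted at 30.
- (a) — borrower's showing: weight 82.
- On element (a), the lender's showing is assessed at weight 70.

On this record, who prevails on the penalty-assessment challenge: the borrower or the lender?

borrower

At Stage 1 the borrower must meet clear and convincing evidence (weight is at least 77): on (a) the weight is 82 (the lender's 70 is given no effect), ≥ 77, so (a) meets the standard; on (b) the weight is 80 (the lender's 30 is given no effect), which does reach 77, so (b) meets the standard; on (c) the weight is 79, ≥ 77, so (c) meets the standard; on (d) the weight is 77 (the lender's 7 is given no effect), which does reach 77, so (d) meets the standard.
  Stage 1 carried; the final stage is satisfied.
With every stage satisfied, the borrower prevails.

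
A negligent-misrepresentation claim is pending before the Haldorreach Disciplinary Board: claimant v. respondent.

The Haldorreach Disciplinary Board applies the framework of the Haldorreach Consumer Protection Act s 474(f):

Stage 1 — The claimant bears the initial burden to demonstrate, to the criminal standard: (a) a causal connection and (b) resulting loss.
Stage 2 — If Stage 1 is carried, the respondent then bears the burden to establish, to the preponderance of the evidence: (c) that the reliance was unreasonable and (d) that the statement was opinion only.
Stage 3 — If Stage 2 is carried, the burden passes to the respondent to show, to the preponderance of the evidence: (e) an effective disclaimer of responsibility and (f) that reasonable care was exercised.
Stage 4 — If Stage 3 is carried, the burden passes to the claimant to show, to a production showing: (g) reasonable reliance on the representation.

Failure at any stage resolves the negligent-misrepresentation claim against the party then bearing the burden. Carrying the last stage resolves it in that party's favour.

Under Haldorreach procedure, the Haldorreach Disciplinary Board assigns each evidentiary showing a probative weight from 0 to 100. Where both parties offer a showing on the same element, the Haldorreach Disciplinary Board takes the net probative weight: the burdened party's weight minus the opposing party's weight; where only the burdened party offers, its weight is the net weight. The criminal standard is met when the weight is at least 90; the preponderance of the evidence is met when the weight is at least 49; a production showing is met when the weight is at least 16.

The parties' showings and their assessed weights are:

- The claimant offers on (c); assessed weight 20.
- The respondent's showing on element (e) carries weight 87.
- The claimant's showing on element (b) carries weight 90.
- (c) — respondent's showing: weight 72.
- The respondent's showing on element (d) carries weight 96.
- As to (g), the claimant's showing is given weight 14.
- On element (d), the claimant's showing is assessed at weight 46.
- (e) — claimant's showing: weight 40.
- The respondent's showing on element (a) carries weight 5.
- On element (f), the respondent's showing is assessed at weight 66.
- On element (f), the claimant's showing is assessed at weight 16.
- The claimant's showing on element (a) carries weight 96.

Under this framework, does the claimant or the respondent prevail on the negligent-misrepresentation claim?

Stage 1 — burden on claimant; standard: the criminal standard (weight is at least 90).
    (a): 96 − 5 = 91 ≥ 90 [met]
    (b): 90 ≥ 90 [met]
  Stage 1 carried; the burden shifts to the respondent.
Stage 2 — burden on respondent; standard: the preponderance of the evidence (weight is at least 49).
    (c): 72 − 20 = 52 ≥ 49 [met]
    (d): 96 − 46 = 50 ≥ 49 [met]
  All elements met. The respondent retains the burden for Stage 3.
Stage 3 — burden on respondent; standard: the preponderance of the evidence (weight is at least 49).
    (e): 87 − 40 = 47 < 49 [not met]
    (f): 66 − 16 = 50 ≥ 49 [met]
  Not every element is met, so the respondent fails to carry Stage 3.
So the claimant prevails.

claimant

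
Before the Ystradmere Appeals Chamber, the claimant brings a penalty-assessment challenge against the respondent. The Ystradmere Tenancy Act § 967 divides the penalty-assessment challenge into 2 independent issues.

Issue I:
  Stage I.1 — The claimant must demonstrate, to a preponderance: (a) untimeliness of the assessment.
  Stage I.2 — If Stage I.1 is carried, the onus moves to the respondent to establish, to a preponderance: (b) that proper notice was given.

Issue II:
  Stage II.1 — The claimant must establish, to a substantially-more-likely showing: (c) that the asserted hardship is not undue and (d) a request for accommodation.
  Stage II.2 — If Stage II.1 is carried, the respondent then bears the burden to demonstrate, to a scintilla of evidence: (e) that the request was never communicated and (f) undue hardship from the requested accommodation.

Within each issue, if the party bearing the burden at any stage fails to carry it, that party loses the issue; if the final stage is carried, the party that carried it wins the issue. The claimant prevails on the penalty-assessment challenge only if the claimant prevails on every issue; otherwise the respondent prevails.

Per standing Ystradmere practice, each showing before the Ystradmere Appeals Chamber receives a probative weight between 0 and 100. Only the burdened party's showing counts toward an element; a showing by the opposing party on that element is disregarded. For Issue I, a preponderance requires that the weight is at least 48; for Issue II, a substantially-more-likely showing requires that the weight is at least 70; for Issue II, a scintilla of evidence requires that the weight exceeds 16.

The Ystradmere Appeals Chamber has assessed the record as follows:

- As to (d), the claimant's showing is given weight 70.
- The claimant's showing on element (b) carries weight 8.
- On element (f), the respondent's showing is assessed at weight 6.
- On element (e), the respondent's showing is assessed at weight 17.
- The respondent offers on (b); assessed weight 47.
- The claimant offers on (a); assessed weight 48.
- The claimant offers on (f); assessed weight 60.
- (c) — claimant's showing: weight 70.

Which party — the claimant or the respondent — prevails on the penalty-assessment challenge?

— Issue I —
Stage I.1 (claimant, a preponderance, weight is at least 48): (a) 48 ≥ 48 — meets.
  Stage I.1 carried; the burden shifts to the respondent.
Stage I.2 (respondent, a preponderance, weight is at least 48): (b) 47 (claimant's 8 disregarded) < 48 — fails.
  The respondent does not carry Stage I.2.
So the claimant prevails on this issue.
— Issue II —
At Stage II.1 the claimant must meet a substantially-more-likely showing (weight is at least 70): on (c) the weight is 70, ≥ 70, so (c) meets the standard; on (d) the weight is 70, ≥ 70, so (d) meets the standard.
  All elements met. The burden passes to the respondent.
At Stage II.2 the respondent must meet a scintilla of evidence (weight exceeds 16): on (e) the weight is 17, which does exceed 16, so (e) meets the standard; on (f) the weight is 6 (the claimant's 60 is given no effect), ≤ 16, so (f) does not meet the standard.
  Not every element is met, so the respondent fails to carry Stage II.2.
The analysis ends at Stage II.2; the claimant prevails on this issue.
Per-issue: Issue I → claimant; Issue II → claimant. The claimant must prevail on every issue; overall, the claimant prevails.

claimant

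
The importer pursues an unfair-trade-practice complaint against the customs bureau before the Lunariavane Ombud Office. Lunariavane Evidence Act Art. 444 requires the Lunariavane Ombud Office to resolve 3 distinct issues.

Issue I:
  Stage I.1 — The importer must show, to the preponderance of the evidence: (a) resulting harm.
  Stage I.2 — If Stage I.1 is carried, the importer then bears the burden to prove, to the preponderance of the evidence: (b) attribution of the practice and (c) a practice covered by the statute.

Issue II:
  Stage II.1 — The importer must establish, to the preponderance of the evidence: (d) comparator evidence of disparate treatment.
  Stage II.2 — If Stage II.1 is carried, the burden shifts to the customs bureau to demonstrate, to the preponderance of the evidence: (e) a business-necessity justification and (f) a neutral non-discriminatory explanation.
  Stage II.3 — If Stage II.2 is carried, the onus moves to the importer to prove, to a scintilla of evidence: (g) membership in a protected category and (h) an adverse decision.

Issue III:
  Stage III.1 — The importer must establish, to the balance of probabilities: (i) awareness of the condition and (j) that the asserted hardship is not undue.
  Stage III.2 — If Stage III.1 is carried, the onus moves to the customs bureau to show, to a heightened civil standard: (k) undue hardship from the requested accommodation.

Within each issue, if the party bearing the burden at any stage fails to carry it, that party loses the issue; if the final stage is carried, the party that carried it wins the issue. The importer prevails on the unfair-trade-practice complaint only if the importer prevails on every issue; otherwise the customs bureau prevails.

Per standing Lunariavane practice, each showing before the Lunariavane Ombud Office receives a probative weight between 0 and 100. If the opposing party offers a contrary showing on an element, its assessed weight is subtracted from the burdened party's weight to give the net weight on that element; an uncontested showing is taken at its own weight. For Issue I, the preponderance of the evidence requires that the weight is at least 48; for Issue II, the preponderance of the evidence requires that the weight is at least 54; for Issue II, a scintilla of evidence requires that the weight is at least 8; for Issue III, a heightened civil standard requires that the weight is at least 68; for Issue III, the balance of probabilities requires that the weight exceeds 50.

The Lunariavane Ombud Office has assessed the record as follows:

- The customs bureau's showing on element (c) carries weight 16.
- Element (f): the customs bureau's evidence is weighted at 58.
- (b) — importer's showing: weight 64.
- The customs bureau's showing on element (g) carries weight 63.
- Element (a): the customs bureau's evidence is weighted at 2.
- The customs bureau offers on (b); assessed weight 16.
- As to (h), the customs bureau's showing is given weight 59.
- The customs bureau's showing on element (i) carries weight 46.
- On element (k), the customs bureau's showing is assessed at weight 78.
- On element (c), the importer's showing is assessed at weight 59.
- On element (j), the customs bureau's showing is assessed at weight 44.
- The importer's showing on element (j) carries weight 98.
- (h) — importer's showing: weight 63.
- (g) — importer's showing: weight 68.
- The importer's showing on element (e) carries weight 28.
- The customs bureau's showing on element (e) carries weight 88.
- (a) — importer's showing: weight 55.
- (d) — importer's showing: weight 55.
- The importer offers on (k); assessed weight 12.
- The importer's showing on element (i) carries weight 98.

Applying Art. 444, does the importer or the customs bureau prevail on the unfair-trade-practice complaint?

— Issue I —
At Stage I.1 the importer must meet the preponderance of the evidence (weight is at least 48): on (a) the weight is 55 less the opposing 2 gives net 53, ≥ 48, so (a) meets the standard.
  Stage I.1 carried; the burden remains with the importer.
At Stage I.2 the importer must meet the preponderance of the evidence (weight is at least 48): on (b) the weight is 64 less the opposing 16 gives net 48, ≥ 48, so (b) meets the standard; on (c) the weight is 59 less the opposing 16 gives net 43, < 48, so (c) does not meet the standard.
  Stage I.2 not carried; the importer fails its burden.
The customs bureau prevails on this issue.
— Issue II —
Stage II.1 (importer, the preponderance of the evidence, weight is at least 54): (d) 55 ≥ 54 — meets.
  Stage II.1 is satisfied; the onus moves to the customs bureau.
Stage II.2 (customs bureau, the preponderance of the evidence, weight is at least 54): (e) net 88−28=60 ≥ 54 — meets; (f) 58 ≥ 54 — meets.
  All elements met. The burden passes to the importer.
Stage II.3 (importer, a scintilla of evidence, weight is at least 8): (g) net 68−63=5 < 8 — fails; (h) net 63−59=4 < 8 — fails.
  The importer does not carry Stage II.3.
The customs bureau prevails on this issue.
— Issue III —
Stage III.1 (importer, the balance of probabilities, weight exceeds 50): (i) net 98−46=52 > 50 — meets; (j) net 98−44=54 > 50 — meets.
  The importer carries Stage III.1; the customs bureau now bears the burden.
Stage III.2 (customs bureau, a heightened civil standard, weight is at least 68): (k) net 78−12=66 < 68 — fails.
  Stage III.2 not carried; the customs bureau fails its burden.
The importer prevails on this issue.
Per-issue: Issue I → customs bureau; Issue II → customs bureau; Issue III → importer. The importer must prevail on every issue; overall, the customs bureau prevails.

customs bureau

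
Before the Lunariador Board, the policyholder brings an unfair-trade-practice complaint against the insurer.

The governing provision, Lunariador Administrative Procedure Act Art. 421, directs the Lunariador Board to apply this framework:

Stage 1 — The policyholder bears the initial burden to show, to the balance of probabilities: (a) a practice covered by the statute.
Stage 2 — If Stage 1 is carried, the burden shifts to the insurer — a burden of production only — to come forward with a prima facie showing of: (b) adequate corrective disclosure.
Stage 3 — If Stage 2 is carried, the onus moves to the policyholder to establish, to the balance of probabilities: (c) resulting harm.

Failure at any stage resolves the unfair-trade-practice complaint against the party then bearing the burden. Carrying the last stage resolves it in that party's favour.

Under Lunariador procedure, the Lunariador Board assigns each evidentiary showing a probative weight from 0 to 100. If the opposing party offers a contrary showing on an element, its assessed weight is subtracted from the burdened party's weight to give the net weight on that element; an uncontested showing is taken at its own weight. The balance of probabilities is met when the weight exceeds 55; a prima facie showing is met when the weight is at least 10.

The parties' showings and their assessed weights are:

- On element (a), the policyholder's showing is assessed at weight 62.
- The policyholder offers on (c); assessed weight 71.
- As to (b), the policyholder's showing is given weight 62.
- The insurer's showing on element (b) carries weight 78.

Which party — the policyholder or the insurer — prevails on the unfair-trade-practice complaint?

policyholder

At Stage 1 the policyholder must meet the balance of probabilities (weight exceeds 55): on (a) the weight is 62, > 55, so (a) meets the standard.
  Stage 1 carried; the burden shifts to the insurer.
At Stage 2 the insurer must meet a prima facie showing (weight is at least 10): on (b) the weight is 78 less the opposing 62 gives net 16, ≥ 10, so (b) meets the standard.
  Stage 2 carried; the burden shifts to the policyholder.
At Stage 3 the policyholder must meet the balance of probabilities (weight exceeds 55): on (c) the weight is 71, which does exceed 55, so (c) meets the standard.
  The policyholder carries the last stage.
Every stage carried; the policyholder prevails.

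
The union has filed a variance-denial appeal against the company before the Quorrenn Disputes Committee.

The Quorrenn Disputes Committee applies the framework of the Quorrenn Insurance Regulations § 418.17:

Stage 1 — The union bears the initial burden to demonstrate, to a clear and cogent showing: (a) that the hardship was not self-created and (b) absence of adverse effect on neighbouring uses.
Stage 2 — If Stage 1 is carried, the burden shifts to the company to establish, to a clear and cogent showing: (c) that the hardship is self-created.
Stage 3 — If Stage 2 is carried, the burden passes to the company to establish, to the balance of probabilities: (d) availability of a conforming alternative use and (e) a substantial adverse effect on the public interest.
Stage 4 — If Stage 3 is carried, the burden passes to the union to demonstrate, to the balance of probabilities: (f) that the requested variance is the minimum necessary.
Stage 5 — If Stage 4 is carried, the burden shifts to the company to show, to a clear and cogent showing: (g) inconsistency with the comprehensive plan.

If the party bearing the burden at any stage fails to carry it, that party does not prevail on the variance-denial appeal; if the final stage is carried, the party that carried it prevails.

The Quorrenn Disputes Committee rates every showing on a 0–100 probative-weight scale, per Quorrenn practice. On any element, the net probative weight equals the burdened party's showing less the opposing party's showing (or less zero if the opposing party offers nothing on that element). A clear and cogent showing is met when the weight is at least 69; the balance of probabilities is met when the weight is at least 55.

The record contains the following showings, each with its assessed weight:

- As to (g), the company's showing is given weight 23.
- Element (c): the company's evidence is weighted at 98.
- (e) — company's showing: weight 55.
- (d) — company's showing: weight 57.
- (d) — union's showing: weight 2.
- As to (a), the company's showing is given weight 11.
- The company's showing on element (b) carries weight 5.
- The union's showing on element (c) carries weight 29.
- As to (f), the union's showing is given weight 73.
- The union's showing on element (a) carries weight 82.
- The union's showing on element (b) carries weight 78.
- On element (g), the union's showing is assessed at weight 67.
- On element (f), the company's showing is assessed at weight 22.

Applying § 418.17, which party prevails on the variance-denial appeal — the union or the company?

At Stage 1 the union must meet a clear and cogent showing (weight is at least 69): on (a) the weight is 82 less the opposing 11 gives net 71, ≥ 69, so (a) meets the standard; on (b) the weight is 78 less the opposing 5 gives net 73, which does reach 69, so (b) meets the standard.
  All elements met. The burden passes to the company.
At Stage 2 the company must meet a clear and cogent showing (weight is at least 69): on (c) the weight is 98 less the opposing 29 gives net 69, which does reach 69, so (c) meets the standard.
  Stage 2 carried; the burden remains with the company.
At Stage 3 the company must meet the balance of probabilities (weight is at least 55): on (d) the weight is 57 less the opposing 2 gives net 55, ≥ 55, so (d) meets the standard; on (e) the weight is 55, which does reach 55, so (e) meets the standard.
  All elements met. The burden passes to the union.
At Stage 4 the union must meet the balance of probabilities (weight is at least 55): on (f) the weight is 73 less the opposing 22 gives net 51, which does not reach 55, so (f) does not meet the standard.
  Stage 4 not carried; the union fails its burden.
So the company prevails.

company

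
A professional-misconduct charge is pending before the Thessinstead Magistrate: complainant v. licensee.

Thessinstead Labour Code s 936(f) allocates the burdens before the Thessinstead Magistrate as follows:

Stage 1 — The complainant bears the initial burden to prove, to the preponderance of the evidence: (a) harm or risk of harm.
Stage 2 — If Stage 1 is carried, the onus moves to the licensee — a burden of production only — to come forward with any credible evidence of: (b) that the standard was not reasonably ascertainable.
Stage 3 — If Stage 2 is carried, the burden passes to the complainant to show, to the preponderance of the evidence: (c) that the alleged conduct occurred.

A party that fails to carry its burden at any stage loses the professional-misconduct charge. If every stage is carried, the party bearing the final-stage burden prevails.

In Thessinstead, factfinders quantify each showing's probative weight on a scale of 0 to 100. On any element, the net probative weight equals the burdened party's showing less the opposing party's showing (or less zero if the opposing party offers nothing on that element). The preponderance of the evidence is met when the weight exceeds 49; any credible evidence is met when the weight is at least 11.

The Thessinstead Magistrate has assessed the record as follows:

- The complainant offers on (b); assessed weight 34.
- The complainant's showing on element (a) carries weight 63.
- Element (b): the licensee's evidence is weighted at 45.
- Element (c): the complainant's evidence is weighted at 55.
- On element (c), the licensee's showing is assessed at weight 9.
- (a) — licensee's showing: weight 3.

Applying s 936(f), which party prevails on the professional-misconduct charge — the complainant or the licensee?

At Stage 1 the complainant must meet the preponderance of the evidence (weight exceeds 49): on (a) the weight is 63 less the opposing 3 gives net 60, which does exceed 49, so (a) meets the standard.
  Stage 1 is satisfied; the onus moves to the licensee.
At Stage 2 the licensee must meet any credible evidence (weight is at least 11): on (b) the weight is 45 less the opposing 34 gives net 11, ≥ 11, so (b) meets the standard.
  Stage 2 carried; the burden shifts to the complainant.
At Stage 3 the complainant must meet the preponderance of the evidence (weight exceeds 49): on (c) the weight is 55 less the opposing 9 gives net 46, which does not exceed 49, so (c) does not meet the standard.
  Not every element is met, so the complainant fails to carry Stage 3.
The licensee prevails.

licensee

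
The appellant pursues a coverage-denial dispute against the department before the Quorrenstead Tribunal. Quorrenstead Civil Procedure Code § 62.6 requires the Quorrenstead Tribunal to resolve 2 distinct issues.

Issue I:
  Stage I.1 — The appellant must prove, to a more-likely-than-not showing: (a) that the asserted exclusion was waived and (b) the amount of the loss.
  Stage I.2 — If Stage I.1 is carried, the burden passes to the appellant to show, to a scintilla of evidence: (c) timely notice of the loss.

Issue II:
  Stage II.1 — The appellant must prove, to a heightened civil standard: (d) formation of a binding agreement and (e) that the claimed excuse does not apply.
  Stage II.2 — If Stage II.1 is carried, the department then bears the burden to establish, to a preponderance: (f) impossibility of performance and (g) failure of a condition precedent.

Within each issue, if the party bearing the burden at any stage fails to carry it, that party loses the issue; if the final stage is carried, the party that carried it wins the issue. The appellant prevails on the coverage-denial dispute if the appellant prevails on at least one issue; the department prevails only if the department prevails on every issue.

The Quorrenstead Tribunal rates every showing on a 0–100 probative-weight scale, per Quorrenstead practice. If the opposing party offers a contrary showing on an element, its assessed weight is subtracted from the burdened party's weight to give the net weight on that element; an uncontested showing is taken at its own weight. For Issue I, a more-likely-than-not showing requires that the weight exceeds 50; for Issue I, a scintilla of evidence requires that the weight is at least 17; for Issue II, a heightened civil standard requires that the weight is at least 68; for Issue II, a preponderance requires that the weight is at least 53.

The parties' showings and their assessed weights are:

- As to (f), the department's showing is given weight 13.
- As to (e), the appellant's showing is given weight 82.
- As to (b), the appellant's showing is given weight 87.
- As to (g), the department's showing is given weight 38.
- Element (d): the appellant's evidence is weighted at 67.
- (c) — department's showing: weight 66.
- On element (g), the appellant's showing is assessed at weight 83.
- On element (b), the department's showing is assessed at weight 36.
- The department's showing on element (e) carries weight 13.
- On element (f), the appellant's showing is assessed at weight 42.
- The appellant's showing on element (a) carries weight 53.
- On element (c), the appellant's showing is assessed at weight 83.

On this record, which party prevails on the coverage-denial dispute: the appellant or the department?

— Issue I —
Stage I.1 — burden on appellant; standard: a more-likely-than-not showing (weight exceeds 50).
    (a): 53 > 50 [met]
    (b): 87 − 36 = 51 > 50 [met]
  Stage I.1 is satisfied; the appellant continues to bear the burden.
Stage I.2 — burden on appellant; standard: a scintilla of evidence (weight is at least 17).
    (c): 83 − 66 = 17 ≥ 17 [met]
  All elements met at the final stage.
All stages carried — the appellant prevails on this issue.
— Issue II —
Stage II.1 (appellant, a heightened civil standard, weight is at least 68): (d) 67 < 68 — fails; (e) net 82−13=69 ≥ 68 — meets.
  Stage II.1 not carried; the appellant fails its burden.
So the department prevails on this issue.
Per-issue: Issue I → appellant; Issue II → department. The appellant must prevail on at least one issue; overall, the appellant prevails.

appellant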